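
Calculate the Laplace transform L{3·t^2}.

L{t^n} = n!/s^(n+1), so L{t^2} = 2/s^3. Then L{3·t^2} = 3·2/s^3 = 6/s^3

Final answer: 6/s^3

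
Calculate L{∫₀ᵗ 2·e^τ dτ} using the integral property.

L{∫₀ᵗ f(τ)dτ} = F(s)/s with F(s) = 2/(s-1), so L{∫₀ᵗ 2·e^τ dτ} = 2/(s(s-1))

Final answer: 2/(s(s-1))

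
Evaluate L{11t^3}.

L{t^n} = n!/s^(n+1). So L{11t^3} = 11·3!/s^4 = 66/s^4

Final answer: 66/s^4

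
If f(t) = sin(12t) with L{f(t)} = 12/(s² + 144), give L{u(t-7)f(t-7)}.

Time shift theorem: L{u(t-a)f(t-a)} = e^(-as)F(s). Here a=7, F(s) = 12/(s² + 144), so L{u(t-7)f(t-7)} = e^(-7s)·12/(s² + 144)

Final answer: e^(-7s)·12/(s² + 144)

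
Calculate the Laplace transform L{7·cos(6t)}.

L{cos(ωt)} = s/(s² + ω²), so L{cos(6t)} = s/(s² + 36). Then L{7·cos(6t)} = 7·s/(s² + 36) = 7s/(s² + 36)

Final answer: 7s/(s² + 36)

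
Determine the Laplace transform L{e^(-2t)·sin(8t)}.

L{e^(at)·sin(ωt)} = ω/((s-a)² + ω²), so L{e^(-2t)·sin(8t)} = 8/((s+2)² + 64)

Final answer: 8/((s+2)² + 64)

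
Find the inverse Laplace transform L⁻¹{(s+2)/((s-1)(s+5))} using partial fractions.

Using partial fractions, f(t) = (3e^t + 3e^(-5t))/6

Final answer: (3e^t + 3e^(-5t))/6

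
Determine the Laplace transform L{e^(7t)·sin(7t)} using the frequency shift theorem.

Frequency shift: L{e^(at)f(t)} = F(s-a). L{e^(7t)·sin(7t)} = 7/((s-7)² + 49)

Final answer: 7/((s-7)² + 49)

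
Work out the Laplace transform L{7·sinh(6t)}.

L{sinh(ωt)} = ω/(s² - ω²), so L{sinh(6t)} = 6/(s² - 36). Then L{7·sinh(6t)} = 7·6/(s² - 36) = 42/(s² - 36)

Final answer: 42/(s² - 36)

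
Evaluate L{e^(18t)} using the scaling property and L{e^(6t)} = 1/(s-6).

Using L{f(at)} = (1/a)F(s/a) with a=3 and f(t) = e^(6t): L{e^(18t)} = (1/3) · 1/((s/3)-6) = (1/3) · 3/(s-18) = 1/(s-18)

Final answer: 1/(s-18)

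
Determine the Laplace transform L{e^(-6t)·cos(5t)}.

L{e^(at)·cos(ωt)} = (s-a)/((s-a)² + ω²), so L{e^(-6t)·cos(5t)} = (s+6)/((s+6)² + 25)

Final answer: (s+6)/((s+6)² + 25)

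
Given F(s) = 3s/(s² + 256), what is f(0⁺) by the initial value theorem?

f(0⁺) = lim_{s→∞} s·3s/(s² + 256) = lim_{s→∞} 3s²/(s² + 256) = 3

Final answer: 3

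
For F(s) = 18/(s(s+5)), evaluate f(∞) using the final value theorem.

f(∞) = lim_{s→0} s·18/(s(s+5)) = lim_{s→0} 18/(s+5) = 18/5 = 18/5

Final answer: 18/5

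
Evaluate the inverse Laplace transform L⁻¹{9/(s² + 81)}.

L⁻¹{9/(s² + 81)} = sin(9t)

Final answer: sin(9t)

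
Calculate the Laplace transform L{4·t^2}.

L{t^n} = n!/s^(n+1), so L{t^2} = 2/s^3. Then L{4·t^2} = 4·2/s^3 = 8/s^3

Final answer: 8/s^3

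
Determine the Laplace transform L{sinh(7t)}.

L{sinh(ωt)} = ω/(s² - ω²), so L{sinh(7t)} = 7/(s² - 49)

Final answer: 7/(s² - 49)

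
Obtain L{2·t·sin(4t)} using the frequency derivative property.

L{sin(4t)} = 4/(s² + 16). By L{t·f(t)} = -F'(s): -d/ds[4/(s² + 16)] = -(4)·(-2s)/(s² + 16)² = 8s/(s² + 16)². Then L{2·t·sin(4t)} = 2·8s/(s² + 16)² = 16s/(s² + 16)²

Final answer: 16s/(s² + 16)²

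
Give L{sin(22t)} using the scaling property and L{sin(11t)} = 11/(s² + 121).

Using L{f(at)} = (1/a)F(s/a) with a=2: L{sin(22t)} = (1/2) · 11/((s/2)² + 121) = (1/2) · 11·4/(s² + 484) = 22/(s² + 484)

Final answer: 22/(s² + 484)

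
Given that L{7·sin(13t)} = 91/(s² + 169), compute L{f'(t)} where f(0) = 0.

L{f'(t)} = s·F(s) - f(0) = s·91/(s² + 169) - 0 = 91s/(s² + 169)

Final answer: 91s/(s² + 169)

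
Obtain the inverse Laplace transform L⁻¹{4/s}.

L⁻¹{c/s} = c, so L⁻¹{4/s} = 4

Final answer: 4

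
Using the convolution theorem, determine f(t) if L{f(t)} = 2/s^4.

2/s^4 = (2/s)·(1/s^3) = L{2}·L{t^2/2}. By convolution, f(t) = 2*t^2/2 = ∫₀ᵗ 2·τ^2/2 dτ = 2·t^3/6

Final answer: 2·t^3/6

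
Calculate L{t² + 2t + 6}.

L{t² + 2t + 6} = 2/s³ + 2/s² + 6/s = 2/s³ + 2/s² + 6/s

Final answer: 2/s³ + 2/s² + 6/s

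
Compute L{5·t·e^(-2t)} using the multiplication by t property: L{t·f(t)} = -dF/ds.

Using L{t^n·e^(at)} = n!/(s-a)^(n+1), L{t·e^(-2t)} = 1/(s+2)^2, so L{5·t·e^(-2t)} = 5·1/(s+2)^2 = 5/(s+2)^2

Final answer: 5/(s+2)^2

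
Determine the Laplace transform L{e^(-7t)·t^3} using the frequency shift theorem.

L{e^(at)·t^n} = n!/(s-a)^(n+1), so L{e^(-7t)·t^3} = 6/(s+7)^4

Final answer: 6/(s+7)^4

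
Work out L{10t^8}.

L{t^n} = n!/s^(n+1). So L{10t^8} = 10·8!/s^9 = 403200/s^9

Final answer: 403200/s^9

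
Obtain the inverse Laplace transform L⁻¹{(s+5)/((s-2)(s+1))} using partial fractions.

Using partial fractions, f(t) = (7e^(2t) - 4e^(-t))/3

Final answer: (7e^(2t) - 4e^(-t))/3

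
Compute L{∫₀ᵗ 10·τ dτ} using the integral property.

L{∫₀ᵗ f(τ)dτ} = F(s)/s with f(t) = 10t. F(s) = 10/s^2, so L{∫₀ᵗ 10·τ dτ} = (10/s^2)/s = 10/s^3. (Check: ∫₀ᵗ 10·τ dτ = 10t^2/2.)

Final answer: 10/s^3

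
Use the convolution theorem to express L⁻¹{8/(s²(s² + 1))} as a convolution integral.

8/(s²(s² + 1)) = (1/s²)·(8/(s² + 1)) = L{t}·L{8·sin(t)}. So f(t) = t*(8·sin(t)) = ∫₀ᵗ 8τ·sin((t-τ)) dτ

Final answer: ∫₀ᵗ 8τ·sin((t-τ)) dτ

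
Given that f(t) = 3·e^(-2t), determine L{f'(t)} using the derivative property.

f(0) = 3, F(s) = 3/(s+2). L{f'(t)} = s·F(s) - f(0) = 3s/(s+2) - 3 = (3s - 3(s+2))/(s+2) = -6/(s+2)

Final answer: -6/(s+2)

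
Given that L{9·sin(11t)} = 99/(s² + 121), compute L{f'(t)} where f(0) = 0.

L{f'(t)} = s·F(s) - f(0) = s·99/(s² + 121) - 0 = 99s/(s² + 121)

Final answer: 99s/(s² + 121)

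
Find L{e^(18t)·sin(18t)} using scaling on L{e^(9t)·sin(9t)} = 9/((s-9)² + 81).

Scaling with a=2: L{e^(18t)·sin(18t)} = (1/2) · 9/((s/2-9)² + 81). Simplifying: 18/((s-18)² + 324)

Final answer: 18/((s-18)² + 324)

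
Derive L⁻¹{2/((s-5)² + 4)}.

Form: b/((s-a)² + b²) → e^(at)sin(bt). With a=5, b=2

Final answer: e^(5t)·sin(2t)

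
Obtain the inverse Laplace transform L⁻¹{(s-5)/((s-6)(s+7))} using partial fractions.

Using partial fractions, f(t) = (e^(6t) + 12e^(-7t))/13

Final answer: (e^(6t) + 12e^(-7t))/13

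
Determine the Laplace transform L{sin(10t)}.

L{sin(ωt)} = ω/(s² + ω²), so L{sin(10t)} = 10/(s² + 100)

Final answer: 10/(s² + 100)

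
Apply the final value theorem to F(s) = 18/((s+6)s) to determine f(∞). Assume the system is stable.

f(∞) = lim_{s→0} sF(s) = lim_{s→0} 18/(s+6) = 3

Final answer: 3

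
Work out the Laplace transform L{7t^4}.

L{7t^4} = 7 · L{t^4} = 7 · 24/s^5 = 168/s^5

Final answer: 168/s^5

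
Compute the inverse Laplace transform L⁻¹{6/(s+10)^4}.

L⁻¹{n!/(s-a)^(n+1)} = t^n·e^(at), so L⁻¹{6/(s+10)^4} = t^3·e^(-10t)

Final answer: t^3·e^(-10t)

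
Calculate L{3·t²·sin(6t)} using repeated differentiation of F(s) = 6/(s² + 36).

F(s) = 6/(s² + 36). F'(s) = -12s/(s² + 36)². F''(s) = -12(36 - 3s²)/(s² + 36)³ = (36s² - 432)/(s² + 36)³. So L{t²·sin(6t)} = (-1)² F''(s) = (36s² - 432)/(s² + 36)³. Then L{3·t²·sin(6t)} = 3·(36s² - 432)/(s² + 36)³ = (108s² - 1296)/(s² + 36)³

Final answer: (108s² - 1296)/(s² + 36)³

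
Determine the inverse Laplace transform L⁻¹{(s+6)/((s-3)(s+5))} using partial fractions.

Using partial fractions, f(t) = (9e^(3t) - e^(-5t))/8

Final answer: (9e^(3t) - e^(-5t))/8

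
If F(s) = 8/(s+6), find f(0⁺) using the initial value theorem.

f(0⁺) = lim_{s→∞} s·8/(s+6) = lim_{s→∞} 8s/(s+6) = 8

Final answer: 8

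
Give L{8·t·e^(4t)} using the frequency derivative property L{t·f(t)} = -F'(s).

L{e^(4t)} = 1/(s-4). By frequency derivative: L{t·e^(4t)} = -d/ds[1/(s-4)] = -(-1)/(s-4)² = 1/(s-4)². Then L{8·t·e^(4t)} = 8·1/(s-4)² = 8/(s-4)²

Final answer: 8/(s-4)²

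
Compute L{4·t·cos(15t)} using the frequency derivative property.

L{cos(15t)} = s/(s² + 225). Derivative: d/ds[s/(s² + 225)] = [(s² + 225) - s·2s]/(s² + 225)² = (225 - s²)/(s² + 225)². So L{t·cos(15t)} = -F'(s) = (s² - 225)/(s² + 225)². Then L{4·t·cos(15t)} = 4·(s² - 225)/(s² + 225)²

Final answer: 4·(s² - 225)/(s² + 225)²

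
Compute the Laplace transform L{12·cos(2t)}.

L{cos(ωt)} = s/(s² + ω²), so L{cos(2t)} = s/(s² + 4). Then L{12·cos(2t)} = 12·s/(s² + 4) = 12s/(s² + 4)

Final answer: 12s/(s² + 4)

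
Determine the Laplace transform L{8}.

L{8} = 8 · L{1} = 8/s

Final answer: 8/s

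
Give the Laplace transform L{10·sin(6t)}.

L{sin(ωt)} = ω/(s² + ω²), so L{sin(6t)} = 6/(s² + 36). Then L{10·sin(6t)} = 10·6/(s² + 36) = 60/(s² + 36)

Final answer: 60/(s² + 36)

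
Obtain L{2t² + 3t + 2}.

L{2t² + 3t + 2} = 2·2/s³ + 3/s² + 2/s = 4/s³ + 3/s² + 2/s

Final answer: 4/s³ + 3/s² + 2/s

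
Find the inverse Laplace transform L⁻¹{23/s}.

L⁻¹{c/s} = c, so L⁻¹{23/s} = 23

Final answer: 23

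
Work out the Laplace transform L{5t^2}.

L{5t^2} = 5 · L{t^2} = 5 · 2/s^3 = 10/s^3

Final answer: 10/s^3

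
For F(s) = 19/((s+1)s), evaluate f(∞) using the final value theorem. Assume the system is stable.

f(∞) = lim_{s→0} sF(s) = lim_{s→0} 19/(s+1) = 19

Final answer: 19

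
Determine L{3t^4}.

L{t^n} = n!/s^(n+1). So L{3t^4} = 3·4!/s^5 = 72/s^5

Final answer: 72/s^5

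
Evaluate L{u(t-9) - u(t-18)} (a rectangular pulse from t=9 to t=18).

L{u(t-a)} = e^(-as)/s. L{u(t-9) - u(t-18)} = (e^(-9s) - e^(-18s))/s

Final answer: (e^(-9s) - e^(-18s))/s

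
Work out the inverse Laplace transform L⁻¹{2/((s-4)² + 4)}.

Using frequency shift, L⁻¹{2/((s-4)² + 4)} = e^(4t)·sin(2t)

Final answer: e^(4t)·sin(2t)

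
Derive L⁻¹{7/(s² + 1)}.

This is the form c·a/(s² + a²) with a = 1, c = 7. L⁻¹ = 7·sin(t)

Final answer: 7·sin(t)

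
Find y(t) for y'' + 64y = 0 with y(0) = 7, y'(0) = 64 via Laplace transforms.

L{y''} + 64L{y} = 0. s²Y - 7s - 64 + 64Y = 0. Y(s² + 64) = 7s + 64. Y = (7s + 64)/(s² + 64). Inverting: y(t) = 7cos(8t) + 8sin(8t)

Final answer: y(t) = 7cos(8t) + 8sin(8t)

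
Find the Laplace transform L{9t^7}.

L{9t^7} = 9 · L{t^7} = 9 · 5040/s^8 = 45360/s^8

Final answer: 45360/s^8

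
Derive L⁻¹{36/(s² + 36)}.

This is the form c·a/(s² + a²) with a = 6, c = 6. L⁻¹ = 6·sin(6t)

Final answer: 6·sin(6t)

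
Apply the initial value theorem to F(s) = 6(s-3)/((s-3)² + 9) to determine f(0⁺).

f(0⁺) = lim_{s→∞} sF(s) = lim_{s→∞} 6s(s-3)/((s-3)² + 9) = 6

Final answer: 6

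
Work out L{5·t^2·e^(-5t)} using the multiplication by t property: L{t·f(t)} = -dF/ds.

Using L{t^n·e^(at)} = n!/(s-a)^(n+1), L{t^2·e^(-5t)} = 2/(s+5)^3, so L{5·t^2·e^(-5t)} = 5·2/(s+5)^3 = 10/(s+5)^3

Final answer: 10/(s+5)^3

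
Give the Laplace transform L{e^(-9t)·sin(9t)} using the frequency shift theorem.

Frequency shift: L{e^(at)f(t)} = F(s-a). L{e^(-9t)·sin(9t)} = 9/((s+9)² + 81)

Final answer: 9/((s+9)² + 81)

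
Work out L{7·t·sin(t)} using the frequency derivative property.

L{sin(t)} = 1/(s² + 1). By L{t·f(t)} = -F'(s): -d/ds[1/(s² + 1)] = -(1)·(-2s)/(s² + 1)² = 2s/(s² + 1)². Then L{7·t·sin(t)} = 7·2s/(s² + 1)² = 14s/(s² + 1)²

Final answer: 14s/(s² + 1)²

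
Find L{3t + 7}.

L{3t + 7} = 3·L{t} + 7·L{1} = 3/s² + 7/s

Final answer: 3/s² + 7/s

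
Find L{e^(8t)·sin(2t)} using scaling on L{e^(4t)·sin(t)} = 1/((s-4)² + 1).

Scaling with a=2: L{e^(8t)·sin(2t)} = (1/2) · 1/((s/2-4)² + 1). Simplifying: 2/((s-8)² + 4)

Final answer: 2/((s-8)² + 4)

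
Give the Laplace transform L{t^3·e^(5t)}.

L{t^n·e^(at)} = n!/(s-a)^(n+1), so L{t^3·e^(5t)} = 6/(s-5)^4

Final answer: 6/(s-5)^4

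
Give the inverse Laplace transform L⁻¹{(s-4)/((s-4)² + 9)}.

Using frequency shift, L⁻¹{(s-4)/((s-4)² + 9)} = e^(4t)·cos(3t)

Final answer: e^(4t)·cos(3t)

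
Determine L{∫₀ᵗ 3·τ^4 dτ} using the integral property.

L{∫₀ᵗ f(τ)dτ} = F(s)/s with f(t) = 3t^4. F(s) = 72/s^5, so L{∫₀ᵗ 3·τ^4 dτ} = (72/s^5)/s = 72/s^6. (Check: ∫₀ᵗ 3·τ^4 dτ = 3t^5/5.)

Final answer: 72/s^6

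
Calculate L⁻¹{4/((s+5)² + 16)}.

Form: b/((s-a)² + b²) → e^(at)sin(bt). With a=-5, b=4

Final answer: e^(-5t)·sin(4t)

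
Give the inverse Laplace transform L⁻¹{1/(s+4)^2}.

L⁻¹{n!/(s-a)^(n+1)} = t^n·e^(at), so L⁻¹{1/(s+4)^2} = t·e^(-4t)

Final answer: t·e^(-4t)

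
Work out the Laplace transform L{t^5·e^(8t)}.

L{t^n·e^(at)} = n!/(s-a)^(n+1), so L{t^5·e^(8t)} = 120/(s-8)^6

Final answer: 120/(s-8)^6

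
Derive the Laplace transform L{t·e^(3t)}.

L{t^n·e^(at)} = n!/(s-a)^(n+1), so L{t·e^(3t)} = 1/(s-3)^2

Final answer: 1/(s-3)^2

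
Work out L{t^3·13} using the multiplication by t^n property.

L{13} = 13/s. d^1/ds^1[1/s] = -1/s². d^2/ds^2[1/s] = 2/s^3. d^3/ds^3[1/s] = -6/s^4. So L{t^3} = (-1)^{3}·-6/s^4 = 6/s^4. Then L{t^3·13} = 13·6/s^4 = 78/s^4

Final answer: 78/s^4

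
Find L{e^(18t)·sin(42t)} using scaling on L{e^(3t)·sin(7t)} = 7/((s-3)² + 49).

Scaling with a=6: L{e^(18t)·sin(42t)} = (1/6) · 7/((s/6-3)² + 49). Simplifying: 42/((s-18)² + 1764)

Final answer: 42/((s-18)² + 1764)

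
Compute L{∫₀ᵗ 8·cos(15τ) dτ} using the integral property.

L{∫₀ᵗ f(τ)dτ} = F(s)/s with F(s) = 8s/(s² + 225), so the result is (8s/(s² + 225))/s = 8/(s² + 225)

Final answer: 8/(s² + 225)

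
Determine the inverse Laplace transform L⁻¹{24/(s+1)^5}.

L⁻¹{n!/(s-a)^(n+1)} = t^n·e^(at), so L⁻¹{24/(s+1)^5} = t^4·e^(-t)

Final answer: t^4·e^(-t)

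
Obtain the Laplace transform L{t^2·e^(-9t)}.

L{t^n·e^(at)} = n!/(s-a)^(n+1), so L{t^2·e^(-9t)} = 2/(s+9)^3

Final answer: 2/(s+9)^3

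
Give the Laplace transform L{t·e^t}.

L{t^n·e^(at)} = n!/(s-a)^(n+1), so L{t·e^t} = 1/(s-1)^2

Final answer: 1/(s-1)^2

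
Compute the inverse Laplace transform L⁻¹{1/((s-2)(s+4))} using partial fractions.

Decompose: A/(s-2) + B/(s+4). A = 1/6, B = -1/6. f(t) = (e^(2t) - e^(-4t))/6

Final answer: (e^(2t) - e^(-4t))/6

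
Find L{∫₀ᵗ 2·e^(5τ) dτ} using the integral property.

L{∫₀ᵗ f(τ)dτ} = F(s)/s with F(s) = 2/(s-5), so L{∫₀ᵗ 2·e^(5τ) dτ} = 2/(s(s-5))

Final answer: 2/(s(s-5))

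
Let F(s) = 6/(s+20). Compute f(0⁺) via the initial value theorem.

f(0⁺) = lim_{s→∞} s·6/(s+20) = lim_{s→∞} 6s/(s+20) = 6

Final answer: 6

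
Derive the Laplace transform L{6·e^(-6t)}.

L{e^(at)} = 1/(s-a), so L{e^(-6t)} = 1/(s+6). Then L{6·e^(-6t)} = 6/(s+6)

Final answer: 6/(s+6)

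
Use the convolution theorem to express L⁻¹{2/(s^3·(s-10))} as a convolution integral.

2/(s^3·(s-10)) = (2/s^3)·(1/(s-10)) = L{t^2}·L{e^(10t)}. So f(t) = t^2*e^(10t) = ∫₀ᵗ τ^2·e^(10(t-τ)) dτ

Final answer: ∫₀ᵗ τ^2·e^(10(t-τ)) dτ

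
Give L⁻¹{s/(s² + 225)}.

This is the form c·s/(s² + a²) with a = 15. L⁻¹ = cos(15t)

Final answer: cos(15t)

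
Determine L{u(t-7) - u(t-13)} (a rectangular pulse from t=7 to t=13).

L{u(t-a)} = e^(-as)/s. L{u(t-7) - u(t-13)} = (e^(-7s) - e^(-13s))/s

Final answer: (e^(-7s) - e^(-13s))/s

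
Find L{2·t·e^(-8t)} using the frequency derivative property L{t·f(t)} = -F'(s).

L{e^(-8t)} = 1/(s+8). By frequency derivative: L{t·e^(-8t)} = -d/ds[1/(s+8)] = -(-1)/(s+8)² = 1/(s+8)². Then L{2·t·e^(-8t)} = 2·1/(s+8)² = 2/(s+8)²

Final answer: 2/(s+8)²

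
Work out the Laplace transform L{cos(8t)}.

L{cos(ωt)} = s/(s² + ω²), so L{cos(8t)} = s/(s² + 64)

Final answer: s/(s² + 64)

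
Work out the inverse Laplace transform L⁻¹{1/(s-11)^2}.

L⁻¹{n!/(s-a)^(n+1)} = t^n·e^(at), so L⁻¹{1/(s-11)^2} = t·e^(11t)

Final answer: t·e^(11t)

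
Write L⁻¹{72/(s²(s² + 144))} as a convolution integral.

72/(s²(s² + 144)) = (1/s²)·(72/(s² + 144)) = L{t}·L{6·sin(12t)}. So f(t) = t*(6·sin(12t)) = ∫₀ᵗ 6τ·sin(12(t-τ)) dτ

Final answer: ∫₀ᵗ 6τ·sin(12(t-τ)) dτ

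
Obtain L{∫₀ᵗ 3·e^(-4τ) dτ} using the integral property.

L{∫₀ᵗ f(τ)dτ} = F(s)/s with F(s) = 3/(s+4), so L{∫₀ᵗ 3·e^(-4τ) dτ} = 3/(s(s+4))

Final answer: 3/(s(s+4))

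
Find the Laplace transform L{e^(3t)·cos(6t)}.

L{e^(at)·cos(ωt)} = (s-a)/((s-a)² + ω²), so L{e^(3t)·cos(6t)} = (s-3)/((s-3)² + 36)

Final answer: (s-3)/((s-3)² + 36)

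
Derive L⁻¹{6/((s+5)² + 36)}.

Form: b/((s-a)² + b²) → e^(at)sin(bt). With a=-5, b=6

Final answer: e^(-5t)·sin(6t)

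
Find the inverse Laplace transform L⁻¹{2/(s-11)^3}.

L⁻¹{n!/(s-a)^(n+1)} = t^n·e^(at), so L⁻¹{2/(s-11)^3} = t^2·e^(11t)

Final answer: t^2·e^(11t)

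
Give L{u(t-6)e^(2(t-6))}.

u(t-a)f(t-a) with f(t)=e^(2t). L{e^(2t)} = 1/(s-2). By time shift: e^(-6s)/(s-2)

Final answer: e^(-6s)/(s-2)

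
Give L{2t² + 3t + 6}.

L{2t² + 3t + 6} = 2·2/s³ + 3/s² + 6/s = 4/s³ + 3/s² + 6/s

Final answer: 4/s³ + 3/s² + 6/s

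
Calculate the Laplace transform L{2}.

L{2} = 2 · L{1} = 2/s

Final answer: 2/s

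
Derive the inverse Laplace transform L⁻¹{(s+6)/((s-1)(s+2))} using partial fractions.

Using partial fractions, f(t) = (7e^t - 4e^(-2t))/3

Final answer: (7e^t - 4e^(-2t))/3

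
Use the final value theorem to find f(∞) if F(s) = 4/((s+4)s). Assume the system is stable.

f(∞) = lim_{s→0} sF(s) = lim_{s→0} 4/(s+4) = 1

Final answer: 1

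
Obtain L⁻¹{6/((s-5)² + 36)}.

Form: b/((s-a)² + b²) → e^(at)sin(bt). With a=5, b=6

Final answer: e^(5t)·sin(6t)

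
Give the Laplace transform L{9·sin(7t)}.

L{sin(ωt)} = ω/(s² + ω²), so L{sin(7t)} = 7/(s² + 49). Then L{9·sin(7t)} = 9·7/(s² + 49) = 63/(s² + 49)

Final answer: 63/(s² + 49)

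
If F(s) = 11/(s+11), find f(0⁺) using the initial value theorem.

f(0⁺) = lim_{s→∞} s·11/(s+11) = lim_{s→∞} 11s/(s+11) = 11

Final answer: 11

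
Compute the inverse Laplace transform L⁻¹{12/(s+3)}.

L⁻¹{1/(s-a)} = e^(at), so L⁻¹{1/(s+3)} = e^(-3t), and L⁻¹{12/(s+3)} = 12·e^(-3t)

Final answer: 12·e^(-3t)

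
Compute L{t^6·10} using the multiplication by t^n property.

L{10} = 10/s. d^1/ds^1[1/s] = -1/s². d^2/ds^2[1/s] = 2/s^3. d^3/ds^3[1/s] = -6/s^4. d^4/ds^4[1/s] = 24/s^5. d^5/ds^5[1/s] = -120/s^6. d^6/ds^6[1/s] = 720/s^7. So L{t^6} = (-1)^{6}·720/s^7 = 720/s^7. Then L{t^6·10} = 10·720/s^7 = 7200/s^7

Final answer: 7200/s^7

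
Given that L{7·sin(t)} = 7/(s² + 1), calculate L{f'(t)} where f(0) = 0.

L{f'(t)} = s·F(s) - f(0) = s·7/(s² + 1) - 0 = 7s/(s² + 1)

Final answer: 7s/(s² + 1)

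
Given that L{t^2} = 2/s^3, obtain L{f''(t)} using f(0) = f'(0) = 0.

L{f''(t)} = s²F(s) - sf(0) - f'(0) = s²·2/s^3 - 0 - 0 = 2/s

Final answer: 2/s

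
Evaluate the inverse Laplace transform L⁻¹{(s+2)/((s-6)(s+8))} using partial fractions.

Using partial fractions, f(t) = (8e^(6t) + 6e^(-8t))/14

Final answer: (8e^(6t) + 6e^(-8t))/14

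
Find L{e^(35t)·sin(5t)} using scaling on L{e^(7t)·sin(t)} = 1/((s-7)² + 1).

Scaling with a=5: L{e^(35t)·sin(5t)} = (1/5) · 1/((s/5-7)² + 1). Simplifying: 5/((s-35)² + 25)

Final answer: 5/((s-35)² + 25)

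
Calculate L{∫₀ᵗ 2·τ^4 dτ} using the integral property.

L{∫₀ᵗ f(τ)dτ} = F(s)/s with f(t) = 2t^4. F(s) = 48/s^5, so L{∫₀ᵗ 2·τ^4 dτ} = (48/s^5)/s = 48/s^6. (Check: ∫₀ᵗ 2·τ^4 dτ = 2t^5/5.)

Final answer: 48/s^6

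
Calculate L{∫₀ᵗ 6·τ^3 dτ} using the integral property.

L{∫₀ᵗ f(τ)dτ} = F(s)/s with f(t) = 6t^3. F(s) = 36/s^4, so L{∫₀ᵗ 6·τ^3 dτ} = (36/s^4)/s = 36/s^5. (Check: ∫₀ᵗ 6·τ^3 dτ = 6t^4/4.)

Final answer: 36/s^5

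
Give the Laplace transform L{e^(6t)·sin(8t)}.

L{e^(at)·sin(ωt)} = ω/((s-a)² + ω²), so L{e^(6t)·sin(8t)} = 8/((s-6)² + 64)

Final answer: 8/((s-6)² + 64)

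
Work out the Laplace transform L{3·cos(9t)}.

L{cos(ωt)} = s/(s² + ω²), so L{cos(9t)} = s/(s² + 81). Then L{3·cos(9t)} = 3·s/(s² + 81) = 3s/(s² + 81)

Final answer: 3s/(s² + 81)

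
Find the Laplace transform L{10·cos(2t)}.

L{cos(ωt)} = s/(s² + ω²), so L{cos(2t)} = s/(s² + 4). Then L{10·cos(2t)} = 10·s/(s² + 4) = 10s/(s² + 4)

Final answer: 10s/(s² + 4)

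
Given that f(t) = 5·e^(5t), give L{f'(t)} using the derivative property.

f(0) = 5, F(s) = 5/(s-5). L{f'(t)} = s·F(s) - f(0) = 5s/(s-5) - 5 = (5s - 5(s-5))/(s-5) = 25/(s-5)

Final answer: 25/(s-5)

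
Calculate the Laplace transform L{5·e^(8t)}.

L{e^(at)} = 1/(s-a), so L{e^(8t)} = 1/(s-8). Then L{5·e^(8t)} = 5/(s-8)

Final answer: 5/(s-8)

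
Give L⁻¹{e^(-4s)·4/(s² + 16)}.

L⁻¹{4/(s² + 16)} = sin(4t). By the time shift theorem, L⁻¹{e^(-as)F(s)} = u(t-a)f(t-a) with a=4, so L⁻¹{e^(-4s)·4/(s² + 16)} = u(t-4)·sin(4(t-4))

Final answer: u(t-4)·sin(4(t-4))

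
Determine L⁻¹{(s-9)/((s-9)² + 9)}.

Using frequency shift: L⁻¹{(s-a)/((s-a)² + b²)} = e^(at)cos(bt). Here a=9, b=3

Final answer: e^(9t)·cos(3t)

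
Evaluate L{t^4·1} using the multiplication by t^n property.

L{1} = 1/s. d^1/ds^1[1/s] = -1/s². d^2/ds^2[1/s] = 2/s^3. d^3/ds^3[1/s] = -6/s^4. d^4/ds^4[1/s] = 24/s^5. So L{t^4} = (-1)^{4}·24/s^5 = 24/s^5

Final answer: 24/s^5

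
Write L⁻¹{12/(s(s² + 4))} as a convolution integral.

12/(s(s² + 4)) = (1/s)·(12/(s² + 4)) = L{1}·L{6·sin(2t)}. So f(t) = 1*(6·sin(2t)) = ∫₀ᵗ 6·sin(2τ) dτ

Final answer: ∫₀ᵗ 6·sin(2τ) dτ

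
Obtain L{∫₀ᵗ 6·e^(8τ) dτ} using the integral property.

L{∫₀ᵗ f(τ)dτ} = F(s)/s with F(s) = 6/(s-8), so L{∫₀ᵗ 6·e^(8τ) dτ} = 6/(s(s-8))

Final answer: 6/(s(s-8))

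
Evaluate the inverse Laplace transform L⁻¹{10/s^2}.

L⁻¹{n!/s^(n+1)} = t^n with n=1. So L⁻¹{1/s^2} = t, and L⁻¹{10/s^2} = (10/1)·t = 10·t

Final answer: 10·t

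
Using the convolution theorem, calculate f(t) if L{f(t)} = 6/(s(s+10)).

6/(s(s+10)) = (6/s)·(1/(s+10)) = L{6}·L{e^(-10t)}. By convolution, f(t) = 6*e^(-10t) = ∫₀ᵗ 6·e^(-10τ) dτ = 6·(1 - e^(-10t))/10

Final answer: 6·(1 - e^(-10t))/10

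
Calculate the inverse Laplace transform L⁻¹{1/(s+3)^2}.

L⁻¹{n!/(s-a)^(n+1)} = t^n·e^(at), so L⁻¹{1/(s+3)^2} = t·e^(-3t)

Final answer: t·e^(-3t)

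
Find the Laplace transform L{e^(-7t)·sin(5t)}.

L{e^(at)·sin(ωt)} = ω/((s-a)² + ω²), so L{e^(-7t)·sin(5t)} = 5/((s+7)² + 25)

Final answer: 5/((s+7)² + 25)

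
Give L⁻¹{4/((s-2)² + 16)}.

Form: b/((s-a)² + b²) → e^(at)sin(bt). With a=2, b=4

Final answer: e^(2t)·sin(4t)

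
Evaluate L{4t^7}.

L{t^n} = n!/s^(n+1). So L{4t^7} = 4·7!/s^8 = 20160/s^8

Final answer: 20160/s^8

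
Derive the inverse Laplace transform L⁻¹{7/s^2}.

L⁻¹{n!/s^(n+1)} = t^n with n=1. So L⁻¹{1/s^2} = t, and L⁻¹{7/s^2} = (7/1)·t = 7·t

Final answer: 7·t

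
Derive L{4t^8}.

L{t^n} = n!/s^(n+1). So L{4t^8} = 4·8!/s^9 = 161280/s^9

Final answer: 161280/s^9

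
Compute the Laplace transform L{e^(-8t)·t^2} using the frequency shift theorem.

L{e^(at)·t^n} = n!/(s-a)^(n+1), so L{e^(-8t)·t^2} = 2/(s+8)^3

Final answer: 2/(s+8)^3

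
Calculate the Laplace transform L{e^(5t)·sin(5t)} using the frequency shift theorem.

Frequency shift: L{e^(at)f(t)} = F(s-a). L{e^(5t)·sin(5t)} = 5/((s-5)² + 25)

Final answer: 5/((s-5)² + 25)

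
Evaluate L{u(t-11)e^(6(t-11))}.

u(t-a)f(t-a) with f(t)=e^(6t). L{e^(6t)} = 1/(s-6). By time shift: e^(-11s)/(s-6)

Final answer: e^(-11s)/(s-6)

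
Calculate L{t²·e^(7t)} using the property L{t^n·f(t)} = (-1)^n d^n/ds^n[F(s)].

L{e^(7t)} = 1/(s-7). d/ds[1/(s-7)] = -1/(s-7)². d²/ds²[1/(s-7)] = 2/(s-7)³. So L{t²·e^(7t)} = (-1)² · 2/(s-7)³ = 2/(s-7)³

Final answer: 2/(s-7)³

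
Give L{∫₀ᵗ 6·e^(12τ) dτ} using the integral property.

L{∫₀ᵗ f(τ)dτ} = F(s)/s with F(s) = 6/(s-12), so L{∫₀ᵗ 6·e^(12τ) dτ} = 6/(s(s-12))

Final answer: 6/(s(s-12))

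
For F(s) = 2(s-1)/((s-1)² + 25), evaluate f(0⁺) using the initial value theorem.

f(0⁺) = lim_{s→∞} sF(s) = lim_{s→∞} 2s(s-1)/((s-1)² + 25) = 2

Final answer: 2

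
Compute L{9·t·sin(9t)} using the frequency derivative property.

L{sin(9t)} = 9/(s² + 81). By L{t·f(t)} = -F'(s): -d/ds[9/(s² + 81)] = -(9)·(-2s)/(s² + 81)² = 18s/(s² + 81)². Then L{9·t·sin(9t)} = 9·18s/(s² + 81)² = 162s/(s² + 81)²

Final answer: 162s/(s² + 81)²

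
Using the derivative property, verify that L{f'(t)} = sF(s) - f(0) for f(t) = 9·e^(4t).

f'(t) = 36e^(4t). Direct: L{f'(t)} = 36/(s-4). Property: s·9/(s-4) - 9 = (9s - 9(s-4))/(s-4) = 36/(s-4). ✓

Final answer: 36/(s-4)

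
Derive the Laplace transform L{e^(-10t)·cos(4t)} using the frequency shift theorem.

Frequency shift: L{e^(at)f(t)} = F(s-a). L{e^(-10t)·cos(4t)} = (s+10)/((s+10)² + 16)

Final answer: (s+10)/((s+10)² + 16)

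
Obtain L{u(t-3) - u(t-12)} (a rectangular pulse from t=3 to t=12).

L{u(t-a)} = e^(-as)/s. L{u(t-3) - u(t-12)} = (e^(-3s) - e^(-12s))/s

Final answer: (e^(-3s) - e^(-12s))/s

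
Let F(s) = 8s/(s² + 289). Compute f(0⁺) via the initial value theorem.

f(0⁺) = lim_{s→∞} s·8s/(s² + 289) = lim_{s→∞} 8s²/(s² + 289) = 8

Final answer: 8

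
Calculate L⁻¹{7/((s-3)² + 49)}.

Form: b/((s-a)² + b²) → e^(at)sin(bt). With a=3, b=7

Final answer: e^(3t)·sin(7t)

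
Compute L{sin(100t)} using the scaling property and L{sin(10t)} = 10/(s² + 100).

Using L{f(at)} = (1/a)F(s/a) with a=10: L{sin(100t)} = (1/10) · 10/((s/10)² + 100) = (1/10) · 10·100/(s² + 10000) = 100/(s² + 10000)

Final answer: 100/(s² + 10000)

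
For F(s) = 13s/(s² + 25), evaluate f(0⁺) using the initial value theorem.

f(0⁺) = lim_{s→∞} s·13s/(s² + 25) = lim_{s→∞} 13s²/(s² + 25) = 13

Final answer: 13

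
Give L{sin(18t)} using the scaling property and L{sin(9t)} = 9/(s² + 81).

Using L{f(at)} = (1/a)F(s/a) with a=2: L{sin(18t)} = (1/2) · 9/((s/2)² + 81) = (1/2) · 9·4/(s² + 324) = 18/(s² + 324)

Final answer: 18/(s² + 324)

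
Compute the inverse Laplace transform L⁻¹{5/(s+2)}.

L⁻¹{1/(s-a)} = e^(at), so L⁻¹{1/(s+2)} = e^(-2t), and L⁻¹{5/(s+2)} = 5·e^(-2t)

Final answer: 5·e^(-2t)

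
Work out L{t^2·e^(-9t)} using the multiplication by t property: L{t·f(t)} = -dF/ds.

Using L{t^n·e^(at)} = n!/(s-a)^(n+1), L{t^2·e^(-9t)} = 2/(s+9)^3

Final answer: 2/(s+9)^3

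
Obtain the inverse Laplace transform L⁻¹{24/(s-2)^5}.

L⁻¹{n!/(s-a)^(n+1)} = t^n·e^(at), so L⁻¹{24/(s-2)^5} = t^4·e^(2t)

Final answer: t^4·e^(2t)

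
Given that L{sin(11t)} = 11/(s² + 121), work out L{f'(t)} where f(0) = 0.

L{f'(t)} = s·F(s) - f(0) = s·11/(s² + 121) - 0 = 11s/(s² + 121)

Final answer: 11s/(s² + 121)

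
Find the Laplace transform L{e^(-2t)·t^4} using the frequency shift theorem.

L{e^(at)·t^n} = n!/(s-a)^(n+1), so L{e^(-2t)·t^4} = 24/(s+2)^5

Final answer: 24/(s+2)^5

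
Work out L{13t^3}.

L{t^n} = n!/s^(n+1). So L{13t^3} = 13·3!/s^4 = 78/s^4

Final answer: 78/s^4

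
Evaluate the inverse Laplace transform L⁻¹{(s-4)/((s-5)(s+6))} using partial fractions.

Using partial fractions, f(t) = (e^(5t) + 10e^(-6t))/11

Final answer: (e^(5t) + 10e^(-6t))/11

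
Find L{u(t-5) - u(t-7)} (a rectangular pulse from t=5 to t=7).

L{u(t-a)} = e^(-as)/s. L{u(t-5) - u(t-7)} = (e^(-5s) - e^(-7s))/s

Final answer: (e^(-5s) - e^(-7s))/s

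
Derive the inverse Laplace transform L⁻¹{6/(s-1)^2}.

L⁻¹{n!/(s-a)^(n+1)} = t^n·e^(at) with n=1, a=1. So L⁻¹{1/(s-1)^2} = t·e^t, and L⁻¹{6/(s-1)^2} = (6/1)·t·e^t = 6·t·e^t

Final answer: 6·t·e^t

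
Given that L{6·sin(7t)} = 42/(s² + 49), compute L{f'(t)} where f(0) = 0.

L{f'(t)} = s·F(s) - f(0) = s·42/(s² + 49) - 0 = 42s/(s² + 49)

Final answer: 42s/(s² + 49)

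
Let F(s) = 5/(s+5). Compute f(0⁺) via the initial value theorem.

f(0⁺) = lim_{s→∞} s·5/(s+5) = lim_{s→∞} 5s/(s+5) = 5

Final answer: 5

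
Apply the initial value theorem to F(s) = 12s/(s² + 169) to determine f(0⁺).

f(0⁺) = lim_{s→∞} s·12s/(s² + 169) = lim_{s→∞} 12s²/(s² + 169) = 12

Final answer: 12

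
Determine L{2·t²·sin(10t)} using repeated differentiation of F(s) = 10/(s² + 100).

F(s) = 10/(s² + 100). F'(s) = -20s/(s² + 100)². F''(s) = -20(100 - 3s²)/(s² + 100)³ = (60s² - 2000)/(s² + 100)³. So L{t²·sin(10t)} = (-1)² F''(s) = (60s² - 2000)/(s² + 100)³. Then L{2·t²·sin(10t)} = 2·(60s² - 2000)/(s² + 100)³ = (120s² - 4000)/(s² + 100)³

Final answer: (120s² - 4000)/(s² + 100)³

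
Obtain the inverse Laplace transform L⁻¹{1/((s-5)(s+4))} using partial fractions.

Decompose: A/(s-5) + B/(s+4). A = 1/9, B = -1/9. f(t) = (e^(5t) - e^(-4t))/9

Final answer: (e^(5t) - e^(-4t))/9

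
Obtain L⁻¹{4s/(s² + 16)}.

This is the form c·s/(s² + a²) with a = 4, c = 4. L⁻¹ = 4·cos(4t)

Final answer: 4·cos(4t)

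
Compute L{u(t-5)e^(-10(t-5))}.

u(t-a)f(t-a) with f(t)=e^(-10t). L{e^(-10t)} = 1/(s+10). By time shift: e^(-5s)/(s+10)

Final answer: e^(-5s)/(s+10)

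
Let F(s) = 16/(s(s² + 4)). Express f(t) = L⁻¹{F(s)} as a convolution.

16/(s(s² + 4)) = (1/s)·(16/(s² + 4)) = L{1}·L{8·sin(2t)}. So f(t) = 1*(8·sin(2t)) = ∫₀ᵗ 8·sin(2τ) dτ

Final answer: ∫₀ᵗ 8·sin(2τ) dτ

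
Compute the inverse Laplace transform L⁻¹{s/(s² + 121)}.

L⁻¹{s/(s² + 121)} = cos(11t)

Final answer: cos(11t)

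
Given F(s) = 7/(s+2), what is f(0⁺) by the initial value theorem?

f(0⁺) = lim_{s→∞} s·7/(s+2) = lim_{s→∞} 7s/(s+2) = 7

Final answer: 7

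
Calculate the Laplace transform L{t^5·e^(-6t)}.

L{t^n·e^(at)} = n!/(s-a)^(n+1), so L{t^5·e^(-6t)} = 120/(s+6)^6

Final answer: 120/(s+6)^6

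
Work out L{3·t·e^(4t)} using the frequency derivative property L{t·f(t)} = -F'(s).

L{e^(4t)} = 1/(s-4). By frequency derivative: L{t·e^(4t)} = -d/ds[1/(s-4)] = -(-1)/(s-4)² = 1/(s-4)². Then L{3·t·e^(4t)} = 3·1/(s-4)² = 3/(s-4)²

Final answer: 3/(s-4)²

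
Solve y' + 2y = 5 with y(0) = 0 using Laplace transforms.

sY + 2Y = 5/s. Y = 5/(s(s+2)). Partial fractions: Y = 5/2/s - 5/2/(s+2)

Final answer: y(t) = 5/2(1 - e^(-2t))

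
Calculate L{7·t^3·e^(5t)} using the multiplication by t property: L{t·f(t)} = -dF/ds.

Using L{t^n·e^(at)} = n!/(s-a)^(n+1), L{t^3·e^(5t)} = 6/(s-5)^4, so L{7·t^3·e^(5t)} = 7·6/(s-5)^4 = 42/(s-5)^4

Final answer: 42/(s-5)^4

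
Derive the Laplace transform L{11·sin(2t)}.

L{sin(ωt)} = ω/(s² + ω²), so L{sin(2t)} = 2/(s² + 4). Then L{11·sin(2t)} = 11·2/(s² + 4) = 22/(s² + 4)

Final answer: 22/(s² + 4)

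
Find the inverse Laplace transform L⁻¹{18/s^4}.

L⁻¹{n!/s^(n+1)} = t^n with n=3. So L⁻¹{6/s^4} = t^3, and L⁻¹{18/s^4} = (18/6)·t^3 = 3·t^3

Final answer: 3·t^3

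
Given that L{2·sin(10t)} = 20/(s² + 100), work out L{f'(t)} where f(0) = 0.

L{f'(t)} = s·F(s) - f(0) = s·20/(s² + 100) - 0 = 20s/(s² + 100)

Final answer: 20s/(s² + 100)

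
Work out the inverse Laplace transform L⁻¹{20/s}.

L⁻¹{c/s} = c, so L⁻¹{20/s} = 20

Final answer: 20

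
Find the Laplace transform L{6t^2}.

L{6t^2} = 6 · L{t^2} = 6 · 2/s^3 = 12/s^3

Final answer: 12/s^3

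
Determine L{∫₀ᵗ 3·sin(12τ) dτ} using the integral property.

L{∫₀ᵗ f(τ)dτ} = F(s)/s with F(s) = 36/(s² + 144), so the result is (36/(s² + 144))/s = 36/(s(s² + 144))

Final answer: 36/(s(s² + 144))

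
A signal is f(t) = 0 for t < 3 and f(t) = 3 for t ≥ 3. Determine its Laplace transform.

f(t) = 3·u(t-3). L{u(t-3)} = e^(-3s)/s, so L{f(t)} = 3·e^(-3s)/s

Final answer: 3·e^(-3s)/s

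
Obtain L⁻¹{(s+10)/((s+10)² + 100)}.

Using frequency shift: L⁻¹{(s-a)/((s-a)² + b²)} = e^(at)cos(bt). Here a=-10, b=10

Final answer: e^(-10t)·cos(10t)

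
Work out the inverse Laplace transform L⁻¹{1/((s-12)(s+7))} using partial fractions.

Decompose: A/(s-12) + B/(s+7). A = 1/19, B = -1/19. f(t) = (e^(12t) - e^(-7t))/19

Final answer: (e^(12t) - e^(-7t))/19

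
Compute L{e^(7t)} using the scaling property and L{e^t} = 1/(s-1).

Using L{f(at)} = (1/a)F(s/a) with a=7 and f(t) = e^t: L{e^(7t)} = (1/7) · 1/((s/7)-1) = (1/7) · 7/(s-7) = 1/(s-7)

Final answer: 1/(s-7)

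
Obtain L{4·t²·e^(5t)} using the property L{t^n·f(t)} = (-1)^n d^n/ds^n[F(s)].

L{e^(5t)} = 1/(s-5). d/ds[1/(s-5)] = -1/(s-5)². d²/ds²[1/(s-5)] = 2/(s-5)³. So L{t²·e^(5t)} = (-1)² · 2/(s-5)³ = 2/(s-5)³. Then L{4·t²·e^(5t)} = 4·2/(s-5)³ = 8/(s-5)³

Final answer: 8/(s-5)³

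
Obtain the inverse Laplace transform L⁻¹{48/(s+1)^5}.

L⁻¹{n!/(s-a)^(n+1)} = t^n·e^(at) with n=4, a=-1. So L⁻¹{24/(s+1)^5} = t^4·e^(-t), and L⁻¹{48/(s+1)^5} = (48/24)·t^4·e^(-t) = 2·t^4·e^(-t)

Final answer: 2·t^4·e^(-t)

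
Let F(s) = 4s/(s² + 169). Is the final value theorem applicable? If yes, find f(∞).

The final value theorem requires all poles of sF(s) in the left half-plane. sF(s) = 4s²/(s² + 169) has poles at s = ±13i (imaginary axis). Theorem does NOT apply (oscillatory system).

Final answer: Not applicable (oscillatory)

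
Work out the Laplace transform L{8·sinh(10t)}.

L{sinh(ωt)} = ω/(s² - ω²), so L{sinh(10t)} = 10/(s² - 100). Then L{8·sinh(10t)} = 8·10/(s² - 100) = 80/(s² - 100)

Final answer: 80/(s² - 100)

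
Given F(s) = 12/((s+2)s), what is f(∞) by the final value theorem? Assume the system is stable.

f(∞) = lim_{s→0} sF(s) = lim_{s→0} 12/(s+2) = 6

Final answer: 6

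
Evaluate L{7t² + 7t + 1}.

L{7t² + 7t + 1} = 7·2/s³ + 7/s² + 1/s = 14/s³ + 7/s² + 1/s

Final answer: 14/s³ + 7/s² + 1/s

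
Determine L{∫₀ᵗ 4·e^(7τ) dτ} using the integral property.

L{∫₀ᵗ f(τ)dτ} = F(s)/s with F(s) = 4/(s-7), so L{∫₀ᵗ 4·e^(7τ) dτ} = 4/(s(s-7))

Final answer: 4/(s(s-7))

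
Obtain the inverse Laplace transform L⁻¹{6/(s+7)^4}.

L⁻¹{n!/(s-a)^(n+1)} = t^n·e^(at), so L⁻¹{6/(s+7)^4} = t^3·e^(-7t)

Final answer: t^3·e^(-7t)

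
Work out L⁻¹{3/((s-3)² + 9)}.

Form: b/((s-a)² + b²) → e^(at)sin(bt). With a=3, b=3

Final answer: e^(3t)·sin(3t)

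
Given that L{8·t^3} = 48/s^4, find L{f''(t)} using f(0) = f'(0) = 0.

L{f''(t)} = s²F(s) - sf(0) - f'(0) = s²·48/s^4 - 0 - 0 = 48/s^2

Final answer: 48/s^2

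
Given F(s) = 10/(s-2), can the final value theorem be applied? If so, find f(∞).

sF(s) = 10s/(s-2) has a pole at s = 2 in the right half-plane. Theorem does NOT apply (unstable system; f(t) = 10·e^(2t) grows without bound).

Final answer: Not applicable (unstable)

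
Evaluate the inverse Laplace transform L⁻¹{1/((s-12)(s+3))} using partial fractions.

Decompose: A/(s-12) + B/(s+3). A = 1/15, B = -1/15. f(t) = (e^(12t) - e^(-3t))/15

Final answer: (e^(12t) - e^(-3t))/15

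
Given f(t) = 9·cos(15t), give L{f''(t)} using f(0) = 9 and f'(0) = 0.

F(s) = 9s/(s² + 225). L{f''(t)} = s²F(s) - sf(0) - f'(0) = 9s³/(s² + 225) - 9s = (9s³ - 9s(s² + 225))/(s² + 225) = -2025s/(s² + 225)

Final answer: -2025s/(s² + 225)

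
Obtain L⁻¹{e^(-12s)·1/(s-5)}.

L⁻¹{1/(s-5)} = e^(5t). By the time shift theorem, L⁻¹{e^(-as)F(s)} = u(t-a)f(t-a) with a=12, so L⁻¹{e^(-12s)·1/(s-5)} = u(t-12)·e^(5(t-12))

Final answer: u(t-12)·e^(5(t-12))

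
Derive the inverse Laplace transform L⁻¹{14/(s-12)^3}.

L⁻¹{n!/(s-a)^(n+1)} = t^n·e^(at) with n=2, a=12. So L⁻¹{2/(s-12)^3} = t^2·e^(12t), and L⁻¹{14/(s-12)^3} = (14/2)·t^2·e^(12t) = 7·t^2·e^(12t)

Final answer: 7·t^2·e^(12t)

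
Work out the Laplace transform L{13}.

L{13} = 13 · L{1} = 13/s

Final answer: 13/s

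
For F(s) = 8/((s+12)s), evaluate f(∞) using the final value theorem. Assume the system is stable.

f(∞) = lim_{s→0} sF(s) = lim_{s→0} 8/(s+12) = 2/3

Final answer: 2/3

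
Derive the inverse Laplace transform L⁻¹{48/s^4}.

L⁻¹{n!/s^(n+1)} = t^n with n=3. So L⁻¹{6/s^4} = t^3, and L⁻¹{48/s^4} = (48/6)·t^3 = 8·t^3

Final answer: 8·t^3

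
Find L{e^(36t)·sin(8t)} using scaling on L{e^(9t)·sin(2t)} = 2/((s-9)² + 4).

Scaling with a=4: L{e^(36t)·sin(8t)} = (1/4) · 2/((s/4-9)² + 4). Simplifying: 8/((s-36)² + 64)

Final answer: 8/((s-36)² + 64)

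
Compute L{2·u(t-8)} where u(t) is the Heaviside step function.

L{u(t-a)} = e^(-as)/s. Here a=8, so L{u(t-8)} = e^(-8s)/s, and L{2·u(t-8)} = 2·e^(-8s)/s

Final answer: 2·e^(-8s)/s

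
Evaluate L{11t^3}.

L{t^n} = n!/s^(n+1). So L{11t^3} = 11·3!/s^4 = 66/s^4

Final answer: 66/s^4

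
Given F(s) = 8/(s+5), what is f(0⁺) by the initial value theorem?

f(0⁺) = lim_{s→∞} s·8/(s+5) = lim_{s→∞} 8s/(s+5) = 8

Final answer: 8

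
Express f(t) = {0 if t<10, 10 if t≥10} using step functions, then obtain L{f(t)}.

f(t) = 10·u(t-10). L{u(t-10)} = e^(-10s)/s, so L{f(t)} = 10·e^(-10s)/s

Final answer: 10·e^(-10s)/s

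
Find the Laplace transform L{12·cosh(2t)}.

L{cosh(ωt)} = s/(s² - ω²), so L{cosh(2t)} = s/(s² - 4). Then L{12·cosh(2t)} = 12·s/(s² - 4) = 12s/(s² - 4)

Final answer: 12s/(s² - 4)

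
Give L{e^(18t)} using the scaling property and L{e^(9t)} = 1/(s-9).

Using L{f(at)} = (1/a)F(s/a) with a=2 and f(t) = e^(9t): L{e^(18t)} = (1/2) · 1/((s/2)-9) = (1/2) · 2/(s-18) = 1/(s-18)

Final answer: 1/(s-18)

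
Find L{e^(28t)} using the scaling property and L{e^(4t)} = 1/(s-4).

Using L{f(at)} = (1/a)F(s/a) with a=7 and f(t) = e^(4t): L{e^(28t)} = (1/7) · 1/((s/7)-4) = (1/7) · 7/(s-28) = 1/(s-28)

Final answer: 1/(s-28)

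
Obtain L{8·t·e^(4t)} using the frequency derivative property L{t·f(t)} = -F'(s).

L{e^(4t)} = 1/(s-4). By frequency derivative: L{t·e^(4t)} = -d/ds[1/(s-4)] = -(-1)/(s-4)² = 1/(s-4)². Then L{8·t·e^(4t)} = 8·1/(s-4)² = 8/(s-4)²

Final answer: 8/(s-4)²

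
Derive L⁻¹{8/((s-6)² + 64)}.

Form: b/((s-a)² + b²) → e^(at)sin(bt). With a=6, b=8

Final answer: e^(6t)·sin(8t)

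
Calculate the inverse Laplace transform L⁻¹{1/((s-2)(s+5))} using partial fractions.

Decompose: A/(s-2) + B/(s+5). A = 1/7, B = -1/7. f(t) = (e^(2t) - e^(-5t))/7

Final answer: (e^(2t) - e^(-5t))/7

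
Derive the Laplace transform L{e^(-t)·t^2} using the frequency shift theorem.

L{e^(at)·t^n} = n!/(s-a)^(n+1), so L{e^(-t)·t^2} = 2/(s+1)^3

Final answer: 2/(s+1)^3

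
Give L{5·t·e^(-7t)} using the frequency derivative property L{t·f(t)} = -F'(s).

L{e^(-7t)} = 1/(s+7). By frequency derivative: L{t·e^(-7t)} = -d/ds[1/(s+7)] = -(-1)/(s+7)² = 1/(s+7)². Then L{5·t·e^(-7t)} = 5·1/(s+7)² = 5/(s+7)²

Final answer: 5/(s+7)²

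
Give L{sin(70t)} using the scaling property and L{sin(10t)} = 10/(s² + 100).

Using L{f(at)} = (1/a)F(s/a) with a=7: L{sin(70t)} = (1/7) · 10/((s/7)² + 100) = (1/7) · 10·49/(s² + 4900) = 70/(s² + 4900)

Final answer: 70/(s² + 4900)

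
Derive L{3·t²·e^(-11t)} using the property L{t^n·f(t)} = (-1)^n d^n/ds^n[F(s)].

L{e^(-11t)} = 1/(s+11). d/ds[1/(s+11)] = -1/(s+11)². d²/ds²[1/(s+11)] = 2/(s+11)³. So L{t²·e^(-11t)} = (-1)² · 2/(s+11)³ = 2/(s+11)³. Then L{3·t²·e^(-11t)} = 3·2/(s+11)³ = 6/(s+11)³

Final answer: 6/(s+11)³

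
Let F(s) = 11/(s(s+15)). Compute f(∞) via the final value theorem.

f(∞) = lim_{s→0} s·11/(s(s+15)) = lim_{s→0} 11/(s+15) = 11/15 = 11/15

Final answer: 11/15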